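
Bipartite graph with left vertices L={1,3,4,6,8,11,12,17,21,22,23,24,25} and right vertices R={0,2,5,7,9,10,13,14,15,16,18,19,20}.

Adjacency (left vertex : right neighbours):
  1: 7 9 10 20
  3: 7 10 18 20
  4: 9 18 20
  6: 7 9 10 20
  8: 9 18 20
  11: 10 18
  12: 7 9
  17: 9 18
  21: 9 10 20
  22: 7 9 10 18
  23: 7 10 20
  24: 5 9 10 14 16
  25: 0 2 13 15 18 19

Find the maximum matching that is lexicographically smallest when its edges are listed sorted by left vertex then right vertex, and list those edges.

Lex-smallest maximum matching: {(1,7), (3,10), (4,9), (6,20), (8,18), (24,5), (25,0)}

|M| = 7 (so the lex-smallest maximum matching has 7 edges)
process left vertices in ascending order; for each, take the smallest-labelled available neighbour that still permits 7 edges overall, or leave it unmatched if none does
lex-smallest matching: {1-7, 3-10, 4-9, 6-20, 8-18, 24-5, 25-0}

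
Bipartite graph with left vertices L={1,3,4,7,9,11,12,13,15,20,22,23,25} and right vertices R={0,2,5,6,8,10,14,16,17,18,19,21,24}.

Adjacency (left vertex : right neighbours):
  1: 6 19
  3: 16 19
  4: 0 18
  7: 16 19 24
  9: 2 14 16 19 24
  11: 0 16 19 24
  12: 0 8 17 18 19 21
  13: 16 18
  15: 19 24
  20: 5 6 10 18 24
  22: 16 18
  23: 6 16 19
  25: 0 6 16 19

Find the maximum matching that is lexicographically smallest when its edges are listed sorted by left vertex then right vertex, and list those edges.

Lex-smallest maximum matching: {(1,6), (3,16), (4,0), (7,19), (9,2), (11,24), (12,8), (13,18), (20,5)}

|M| = 9 (so the lex-smallest maximum matching has 9 edges)
process left vertices in ascending order; for each, take the smallest-labelled available neighbour that still permits 9 edges overall, or leave it unmatched if none does
lex-smallest matching: {1-6, 3-16, 4-0, 7-19, 9-2, 11-24, 12-8, 13-18, 20-5}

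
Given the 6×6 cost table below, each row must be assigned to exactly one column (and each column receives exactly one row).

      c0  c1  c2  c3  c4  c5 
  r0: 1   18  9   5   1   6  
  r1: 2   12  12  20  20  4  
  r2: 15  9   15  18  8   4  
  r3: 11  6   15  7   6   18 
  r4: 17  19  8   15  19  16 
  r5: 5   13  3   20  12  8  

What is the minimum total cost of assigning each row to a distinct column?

optimal assignment: row0→col4 (cost 1), row1→col0 (cost 2), row2→col5 (cost 4), row3→col1 (cost 6), row4→col3 (cost 15), row5→col2 (cost 3)
total = 1 + 2 + 4 + 6 + 15 + 3 = 31

Minimum assignment cost: 31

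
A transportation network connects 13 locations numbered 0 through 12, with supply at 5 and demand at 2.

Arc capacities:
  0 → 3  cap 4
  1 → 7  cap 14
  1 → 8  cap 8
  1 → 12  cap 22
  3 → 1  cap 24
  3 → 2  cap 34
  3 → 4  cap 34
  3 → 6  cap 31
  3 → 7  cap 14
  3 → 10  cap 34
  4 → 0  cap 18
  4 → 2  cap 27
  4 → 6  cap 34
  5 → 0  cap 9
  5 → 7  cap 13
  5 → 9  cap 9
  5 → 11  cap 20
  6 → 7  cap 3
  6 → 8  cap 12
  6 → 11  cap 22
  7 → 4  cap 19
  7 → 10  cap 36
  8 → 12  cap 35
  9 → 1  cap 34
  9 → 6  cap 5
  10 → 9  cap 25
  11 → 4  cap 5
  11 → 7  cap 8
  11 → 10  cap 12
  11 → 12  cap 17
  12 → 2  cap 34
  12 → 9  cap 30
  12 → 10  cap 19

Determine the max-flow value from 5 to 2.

Maximum flow value: 46

augment #1: 5→0→3→2 bottleneck 4, total now 4
augment #2: 5→7→4→2 bottleneck 13, total now 17
augment #3: 5→11→4→2 bottleneck 5, total now 22
augment #4: 5→11→12→2 bottleneck 15, total now 37
augment #5: 5→9→1→12→2 bottleneck 9, total now 46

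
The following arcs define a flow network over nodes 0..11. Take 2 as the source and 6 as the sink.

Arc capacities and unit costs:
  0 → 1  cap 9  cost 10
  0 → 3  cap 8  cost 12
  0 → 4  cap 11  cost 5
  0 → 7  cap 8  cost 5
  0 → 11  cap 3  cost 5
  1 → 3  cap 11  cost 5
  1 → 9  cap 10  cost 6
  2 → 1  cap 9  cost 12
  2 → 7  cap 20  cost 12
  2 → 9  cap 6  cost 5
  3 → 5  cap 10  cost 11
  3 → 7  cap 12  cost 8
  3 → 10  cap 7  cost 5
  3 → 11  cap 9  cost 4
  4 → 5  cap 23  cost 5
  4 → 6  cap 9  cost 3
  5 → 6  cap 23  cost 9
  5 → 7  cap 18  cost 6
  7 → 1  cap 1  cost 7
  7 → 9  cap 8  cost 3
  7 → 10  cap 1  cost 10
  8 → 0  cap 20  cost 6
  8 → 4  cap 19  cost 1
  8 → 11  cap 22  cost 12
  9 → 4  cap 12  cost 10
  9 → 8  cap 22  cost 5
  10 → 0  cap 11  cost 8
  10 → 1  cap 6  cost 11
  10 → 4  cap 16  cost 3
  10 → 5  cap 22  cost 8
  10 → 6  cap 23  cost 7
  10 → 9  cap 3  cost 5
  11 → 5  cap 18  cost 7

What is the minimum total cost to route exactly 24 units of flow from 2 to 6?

Minimum cost for 24 units: 637

shortest-cost path #1: 2→9→8→4→6 push 6 @ unit cost 14 (adds 84)
shortest-cost path #2: 2→7→9→8→4→6 push 3 @ unit cost 24 (adds 72)
shortest-cost path #3: 2→7→10→6 push 1 @ unit cost 29 (adds 29)
shortest-cost path #4: 2→1→3→10→6 push 7 @ unit cost 29 (adds 203)
shortest-cost path #5: 2→7→9→8→4→5→6 push 5 @ unit cost 35 (adds 175)
shortest-cost path #6: 2→1→3→5→6 push 2 @ unit cost 37 (adds 74)
total cost = 637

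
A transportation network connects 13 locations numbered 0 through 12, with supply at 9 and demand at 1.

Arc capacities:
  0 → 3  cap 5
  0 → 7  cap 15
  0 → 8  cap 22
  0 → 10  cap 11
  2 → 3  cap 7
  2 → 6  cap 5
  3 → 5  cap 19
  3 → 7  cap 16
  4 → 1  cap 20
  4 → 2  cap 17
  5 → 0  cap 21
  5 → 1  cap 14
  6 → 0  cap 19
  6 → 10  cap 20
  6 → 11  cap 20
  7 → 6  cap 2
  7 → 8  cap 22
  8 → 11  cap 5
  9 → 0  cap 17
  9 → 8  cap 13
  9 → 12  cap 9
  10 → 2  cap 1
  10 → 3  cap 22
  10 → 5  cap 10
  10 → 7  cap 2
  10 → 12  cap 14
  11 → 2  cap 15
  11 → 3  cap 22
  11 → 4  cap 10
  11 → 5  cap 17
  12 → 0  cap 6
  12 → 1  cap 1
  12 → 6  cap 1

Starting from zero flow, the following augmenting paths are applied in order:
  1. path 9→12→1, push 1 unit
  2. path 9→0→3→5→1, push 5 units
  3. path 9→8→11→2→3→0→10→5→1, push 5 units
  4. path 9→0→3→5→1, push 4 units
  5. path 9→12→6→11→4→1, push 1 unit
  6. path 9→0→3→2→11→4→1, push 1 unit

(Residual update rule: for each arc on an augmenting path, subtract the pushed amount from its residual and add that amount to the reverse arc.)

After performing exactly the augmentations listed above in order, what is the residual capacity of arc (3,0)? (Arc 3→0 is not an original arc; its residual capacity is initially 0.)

Residual capacity of (3,0): 5

after path 1 (9→12→1, push 1): res(3,0)=0
after path 2 (9→0→3→5→1, push 5): res(3,0)=5
after path 3 (9→8→11→2→3→0→10→5→1, push 5): res(3,0)=0
after path 4 (9→0→3→5→1, push 4): res(3,0)=4
after path 5 (9→12→6→11→4→1, push 1): res(3,0)=4
after path 6 (9→0→3→2→11→4→1, push 1): res(3,0)=5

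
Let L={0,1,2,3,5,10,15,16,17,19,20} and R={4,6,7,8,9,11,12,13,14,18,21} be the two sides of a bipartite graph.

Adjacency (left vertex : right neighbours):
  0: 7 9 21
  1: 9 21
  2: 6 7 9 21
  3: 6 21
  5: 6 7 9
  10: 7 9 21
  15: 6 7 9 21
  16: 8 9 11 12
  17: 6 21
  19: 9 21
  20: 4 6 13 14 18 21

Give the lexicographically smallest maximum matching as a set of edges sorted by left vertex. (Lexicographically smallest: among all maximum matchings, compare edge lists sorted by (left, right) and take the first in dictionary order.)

Lex-smallest maximum matching: {(0,7), (1,9), (2,6), (3,21), (16,8), (20,4)}

|M| = 6 (so the lex-smallest maximum matching has 6 edges)
process left vertices in ascending order; for each, take the smallest-labelled available neighbour that still permits 6 edges overall, or leave it unmatched if none does
lex-smallest matching: {0-7, 1-9, 2-6, 3-21, 16-8, 20-4}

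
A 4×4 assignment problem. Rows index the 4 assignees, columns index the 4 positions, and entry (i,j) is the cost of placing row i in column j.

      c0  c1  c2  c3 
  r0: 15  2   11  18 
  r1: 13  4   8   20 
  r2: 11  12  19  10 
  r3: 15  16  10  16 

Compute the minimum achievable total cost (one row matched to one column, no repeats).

Minimum assignment cost: 35

one of 2 optimal assignments: row0→col1 (cost 2), row1→col0 (cost 13), row2→col3 (cost 10), row3→col2 (cost 10)
total = 2 + 13 + 10 + 10 = 35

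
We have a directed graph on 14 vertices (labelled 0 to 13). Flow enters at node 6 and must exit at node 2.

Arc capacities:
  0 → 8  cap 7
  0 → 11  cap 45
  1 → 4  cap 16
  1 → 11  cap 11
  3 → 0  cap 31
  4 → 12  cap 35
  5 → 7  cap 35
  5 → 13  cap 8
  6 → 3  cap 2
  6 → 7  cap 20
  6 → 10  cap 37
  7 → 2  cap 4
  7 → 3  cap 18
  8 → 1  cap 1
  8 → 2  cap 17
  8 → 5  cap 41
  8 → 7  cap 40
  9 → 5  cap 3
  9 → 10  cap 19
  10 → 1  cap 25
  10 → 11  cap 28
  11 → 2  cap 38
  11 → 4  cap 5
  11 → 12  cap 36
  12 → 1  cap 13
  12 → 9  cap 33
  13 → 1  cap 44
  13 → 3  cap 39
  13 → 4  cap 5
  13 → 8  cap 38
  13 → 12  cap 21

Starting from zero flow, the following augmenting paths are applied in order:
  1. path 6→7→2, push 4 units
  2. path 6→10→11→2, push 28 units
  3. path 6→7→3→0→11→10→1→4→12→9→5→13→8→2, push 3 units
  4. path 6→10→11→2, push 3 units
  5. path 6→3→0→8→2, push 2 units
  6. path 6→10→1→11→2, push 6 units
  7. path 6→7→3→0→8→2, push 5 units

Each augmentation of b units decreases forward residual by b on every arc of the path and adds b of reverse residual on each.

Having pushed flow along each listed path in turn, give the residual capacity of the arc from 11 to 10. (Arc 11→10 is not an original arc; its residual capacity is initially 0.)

Residual capacity of (11,10): 28

after path 1 (6→7→2, push 4): res(11,10)=0
after path 2 (6→10→11→2, push 28): res(11,10)=28
after path 3 (6→7→3→0→11→10→1→4→12→9→5→13→8→2, push 3): res(11,10)=25
after path 4 (6→10→11→2, push 3): res(11,10)=28
after path 5 (6→3→0→8→2, push 2): res(11,10)=28
after path 6 (6→10→1→11→2, push 6): res(11,10)=28
after path 7 (6→7→3→0→8→2, push 5): res(11,10)=28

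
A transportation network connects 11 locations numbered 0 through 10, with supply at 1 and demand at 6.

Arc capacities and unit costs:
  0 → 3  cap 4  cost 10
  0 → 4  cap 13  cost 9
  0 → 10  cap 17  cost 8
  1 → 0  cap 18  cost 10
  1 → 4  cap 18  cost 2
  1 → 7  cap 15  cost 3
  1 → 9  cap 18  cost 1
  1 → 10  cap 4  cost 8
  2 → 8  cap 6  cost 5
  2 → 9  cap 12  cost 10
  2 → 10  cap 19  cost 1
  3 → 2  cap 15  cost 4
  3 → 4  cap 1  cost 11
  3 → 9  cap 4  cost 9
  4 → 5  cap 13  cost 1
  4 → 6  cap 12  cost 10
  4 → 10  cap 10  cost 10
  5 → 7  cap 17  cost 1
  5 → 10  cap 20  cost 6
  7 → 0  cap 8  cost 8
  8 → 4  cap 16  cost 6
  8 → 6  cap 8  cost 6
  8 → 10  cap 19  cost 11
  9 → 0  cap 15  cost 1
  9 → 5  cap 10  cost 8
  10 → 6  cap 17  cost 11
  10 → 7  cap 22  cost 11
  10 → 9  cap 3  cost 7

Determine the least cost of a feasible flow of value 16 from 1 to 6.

Minimum cost for 16 units: 220

shortest-cost path #1: 1→4→6 push 12 @ unit cost 12 (adds 144)
shortest-cost path #2: 1→10→6 push 4 @ unit cost 19 (adds 76)
total cost = 220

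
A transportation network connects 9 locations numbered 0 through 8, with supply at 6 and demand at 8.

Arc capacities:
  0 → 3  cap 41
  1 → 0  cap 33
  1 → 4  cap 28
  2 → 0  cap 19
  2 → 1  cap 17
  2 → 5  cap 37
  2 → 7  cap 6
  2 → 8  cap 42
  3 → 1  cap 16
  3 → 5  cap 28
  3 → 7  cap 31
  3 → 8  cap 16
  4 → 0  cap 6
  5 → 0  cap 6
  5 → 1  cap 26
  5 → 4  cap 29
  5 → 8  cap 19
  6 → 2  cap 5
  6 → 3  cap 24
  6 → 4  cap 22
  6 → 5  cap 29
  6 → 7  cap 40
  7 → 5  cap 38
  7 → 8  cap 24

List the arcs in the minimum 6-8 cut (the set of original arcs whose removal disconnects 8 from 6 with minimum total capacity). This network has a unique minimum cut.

Min-cut arcs: {(3,8), (5,8), (6,2), (7,8)} (total capacity 64)

augment #1: 6→2→8 push 5
augment #2: 6→3→8 push 16
augment #3: 6→5→8 push 19
augment #4: 6→7→8 push 24
max flow = 64; residual-reachable set from 6 gives S-side
cut edges (S→T): {(3,8), (5,8), (6,2), (7,8)} total cap 64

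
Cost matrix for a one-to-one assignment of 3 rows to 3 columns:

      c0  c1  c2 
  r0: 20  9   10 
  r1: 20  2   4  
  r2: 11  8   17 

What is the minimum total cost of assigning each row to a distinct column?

Minimum assignment cost: 23

optimal assignment: row0→col2 (cost 10), row1→col1 (cost 2), row2→col0 (cost 11)
total = 10 + 2 + 11 = 23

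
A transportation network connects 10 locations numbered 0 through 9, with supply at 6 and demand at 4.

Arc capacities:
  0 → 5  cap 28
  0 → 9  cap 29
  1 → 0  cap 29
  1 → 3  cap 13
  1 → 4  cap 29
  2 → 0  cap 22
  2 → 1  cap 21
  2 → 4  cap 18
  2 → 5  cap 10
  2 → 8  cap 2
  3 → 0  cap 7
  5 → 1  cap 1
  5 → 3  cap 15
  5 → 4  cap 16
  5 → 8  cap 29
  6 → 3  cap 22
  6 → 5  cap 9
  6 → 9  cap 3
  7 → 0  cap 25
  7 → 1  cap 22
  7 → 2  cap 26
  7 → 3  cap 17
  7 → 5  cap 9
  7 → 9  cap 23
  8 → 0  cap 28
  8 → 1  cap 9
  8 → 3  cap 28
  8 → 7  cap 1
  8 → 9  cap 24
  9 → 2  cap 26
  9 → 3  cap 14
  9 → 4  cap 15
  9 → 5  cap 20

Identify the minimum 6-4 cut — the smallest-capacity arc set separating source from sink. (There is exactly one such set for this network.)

augment #1: 6→5→4 push 9
augment #2: 6→9→4 push 3
augment #3: 6→3→0→5→4 push 7
max flow = 19; residual-reachable set from 6 gives S-side
cut edges (S→T): {(3,0), (6,5), (6,9)} total cap 19

Min-cut arcs: {(3,0), (6,5), (6,9)} (total capacity 19)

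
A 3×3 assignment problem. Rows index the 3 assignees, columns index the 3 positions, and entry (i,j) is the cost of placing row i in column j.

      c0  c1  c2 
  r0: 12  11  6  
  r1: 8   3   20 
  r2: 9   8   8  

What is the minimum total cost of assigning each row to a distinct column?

optimal assignment: row0→col2 (cost 6), row1→col1 (cost 3), row2→col0 (cost 9)
total = 6 + 3 + 9 = 18

Minimum assignment cost: 18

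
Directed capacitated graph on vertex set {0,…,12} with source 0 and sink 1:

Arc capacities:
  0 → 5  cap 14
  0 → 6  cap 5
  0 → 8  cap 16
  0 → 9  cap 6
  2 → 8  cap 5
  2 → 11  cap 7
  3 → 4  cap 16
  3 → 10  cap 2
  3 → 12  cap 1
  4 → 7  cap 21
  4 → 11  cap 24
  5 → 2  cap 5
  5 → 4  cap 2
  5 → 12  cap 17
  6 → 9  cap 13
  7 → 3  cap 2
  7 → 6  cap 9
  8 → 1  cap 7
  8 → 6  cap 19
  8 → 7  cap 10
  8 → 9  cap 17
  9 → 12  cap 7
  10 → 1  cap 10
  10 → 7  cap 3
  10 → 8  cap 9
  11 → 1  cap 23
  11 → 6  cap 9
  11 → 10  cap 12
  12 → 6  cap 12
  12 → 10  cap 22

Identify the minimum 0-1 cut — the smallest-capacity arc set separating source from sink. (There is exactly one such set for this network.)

Min-cut arcs: {(5,2), (5,4), (7,3), (8,1), (10,1)} (total capacity 26)

augment #1: 0→8→1 push 7
augment #2: 0→5→2→11→1 push 5
augment #3: 0→5→4→11→1 push 2
augment #4: 0→5→12→10→1 push 7
augment #5: 0→9→12→10→1 push 3
augment #6: 0→8→7→3→4→11→1 push 2
max flow = 26; residual-reachable set from 0 gives S-side
cut edges (S→T): {(5,2), (5,4), (7,3), (8,1), (10,1)} total cap 26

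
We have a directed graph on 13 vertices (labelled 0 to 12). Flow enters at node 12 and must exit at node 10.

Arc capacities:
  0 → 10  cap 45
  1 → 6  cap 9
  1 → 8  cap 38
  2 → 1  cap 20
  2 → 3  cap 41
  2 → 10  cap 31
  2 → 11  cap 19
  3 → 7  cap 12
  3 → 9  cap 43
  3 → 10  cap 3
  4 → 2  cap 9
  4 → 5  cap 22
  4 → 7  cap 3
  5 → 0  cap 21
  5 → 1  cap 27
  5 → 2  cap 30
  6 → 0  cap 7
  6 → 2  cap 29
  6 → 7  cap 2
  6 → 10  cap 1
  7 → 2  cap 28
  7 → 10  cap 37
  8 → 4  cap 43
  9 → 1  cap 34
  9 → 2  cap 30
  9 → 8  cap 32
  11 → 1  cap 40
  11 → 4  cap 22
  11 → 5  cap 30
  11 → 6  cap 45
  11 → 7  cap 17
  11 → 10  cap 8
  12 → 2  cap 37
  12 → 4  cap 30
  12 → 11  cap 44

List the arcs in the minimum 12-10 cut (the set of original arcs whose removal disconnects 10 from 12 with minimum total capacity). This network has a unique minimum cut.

Min-cut arcs: {(2,10), (3,7), (3,10), (4,7), (5,0), (6,0), (6,7), (6,10), (11,7), (11,10)} (total capacity 105)

augment #1: 12→2→10 push 31
augment #2: 12→11→10 push 8
augment #3: 12→2→3→10 push 3
augment #4: 12→4→7→10 push 3
augment #5: 12→11→6→10 push 1
augment #6: 12→11→7→10 push 17
augment #7: 12→2→3→7→10 push 3
augment #8: 12→4→5→0→10 push 21
augment #9: 12→11→6→0→10 push 7
augment #10: 12→11→6→7→10 push 2
augment #11: 12→4→2→3→7→10 push 6
augment #12: 12→11→4→2→3→7→10 push 3
max flow = 105; residual-reachable set from 12 gives S-side
cut edges (S→T): {(2,10), (3,7), (3,10), (4,7), (5,0), (6,0), (6,7), (6,10), (11,7), (11,10)} total cap 105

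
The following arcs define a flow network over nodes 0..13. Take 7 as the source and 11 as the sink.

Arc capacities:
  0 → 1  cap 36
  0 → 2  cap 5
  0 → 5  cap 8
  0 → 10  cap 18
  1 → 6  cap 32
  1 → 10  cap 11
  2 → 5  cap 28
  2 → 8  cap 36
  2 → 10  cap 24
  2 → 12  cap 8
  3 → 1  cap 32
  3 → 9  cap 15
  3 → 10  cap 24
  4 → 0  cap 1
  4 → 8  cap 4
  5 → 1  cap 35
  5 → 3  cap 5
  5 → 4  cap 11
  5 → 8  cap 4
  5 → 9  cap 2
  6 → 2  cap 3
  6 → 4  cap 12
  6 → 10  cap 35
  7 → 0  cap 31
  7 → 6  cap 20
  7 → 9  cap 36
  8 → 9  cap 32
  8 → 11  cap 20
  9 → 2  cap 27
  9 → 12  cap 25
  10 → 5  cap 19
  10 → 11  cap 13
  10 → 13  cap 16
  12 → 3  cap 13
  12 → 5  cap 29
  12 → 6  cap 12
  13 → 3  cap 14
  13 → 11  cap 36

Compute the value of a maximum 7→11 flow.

augment #1: 7→0→10→11 bottleneck 13, total now 13
augment #2: 7→0→2→8→11 bottleneck 5, total now 18
augment #3: 7→0→5→8→11 bottleneck 4, total now 22
augment #4: 7→0→10→13→11 bottleneck 5, total now 27
augment #5: 7→6→2→8→11 bottleneck 3, total now 30
augment #6: 7→6→4→8→11 bottleneck 4, total now 34
augment #7: 7→6→10→13→11 bottleneck 11, total now 45
augment #8: 7→9→2→8→11 bottleneck 4, total now 49

Maximum flow value: 49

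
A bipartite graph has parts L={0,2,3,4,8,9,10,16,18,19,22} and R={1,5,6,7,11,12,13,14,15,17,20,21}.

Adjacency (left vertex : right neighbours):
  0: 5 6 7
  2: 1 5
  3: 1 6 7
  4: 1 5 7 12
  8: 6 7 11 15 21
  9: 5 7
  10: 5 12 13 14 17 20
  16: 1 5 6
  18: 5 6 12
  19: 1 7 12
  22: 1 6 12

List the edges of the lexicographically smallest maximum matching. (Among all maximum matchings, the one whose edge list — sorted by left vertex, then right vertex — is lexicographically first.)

Lex-smallest maximum matching: {(0,5), (2,1), (3,6), (4,7), (8,11), (10,13), (18,12)}

|M| = 7 (so the lex-smallest maximum matching has 7 edges)
process left vertices in ascending order; for each, take the smallest-labelled available neighbour that still permits 7 edges overall, or leave it unmatched if none does
lex-smallest matching: {0-5, 2-1, 3-6, 4-7, 8-11, 10-13, 18-12}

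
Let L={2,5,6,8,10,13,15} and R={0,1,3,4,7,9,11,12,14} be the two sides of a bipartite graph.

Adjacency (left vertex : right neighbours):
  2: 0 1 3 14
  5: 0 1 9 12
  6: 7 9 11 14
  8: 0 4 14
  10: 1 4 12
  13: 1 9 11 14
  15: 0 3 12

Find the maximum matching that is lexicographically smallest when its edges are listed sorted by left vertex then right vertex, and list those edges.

|M| = 7 (so the lex-smallest maximum matching has 7 edges)
process left vertices in ascending order; for each, take the smallest-labelled available neighbour that still permits 7 edges overall, or leave it unmatched if none does
lex-smallest matching: {2-0, 5-1, 6-7, 8-4, 10-12, 13-9, 15-3}

Lex-smallest maximum matching: {(2,0), (5,1), (6,7), (8,4), (10,12), (13,9), (15,3)}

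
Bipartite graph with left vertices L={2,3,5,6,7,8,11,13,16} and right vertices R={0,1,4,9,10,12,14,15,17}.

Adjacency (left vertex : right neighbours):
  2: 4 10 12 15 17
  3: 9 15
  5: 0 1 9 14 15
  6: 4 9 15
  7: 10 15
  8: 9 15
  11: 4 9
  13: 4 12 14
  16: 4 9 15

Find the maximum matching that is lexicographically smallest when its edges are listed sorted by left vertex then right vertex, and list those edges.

Lex-smallest maximum matching: {(2,12), (3,9), (5,0), (6,4), (7,10), (8,15), (13,14)}

|M| = 7 (so the lex-smallest maximum matching has 7 edges)
process left vertices in ascending order; for each, take the smallest-labelled available neighbour that still permits 7 edges overall, or leave it unmatched if none does
lex-smallest matching: {2-12, 3-9, 5-0, 6-4, 7-10, 8-15, 13-14}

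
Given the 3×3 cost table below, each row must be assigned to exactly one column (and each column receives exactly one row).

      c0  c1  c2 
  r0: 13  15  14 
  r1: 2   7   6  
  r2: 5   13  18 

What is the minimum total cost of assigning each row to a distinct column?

one of 2 optimal assignments: row0→col1 (cost 15), row1→col2 (cost 6), row2→col0 (cost 5)
total = 15 + 6 + 5 = 26

Minimum assignment cost: 26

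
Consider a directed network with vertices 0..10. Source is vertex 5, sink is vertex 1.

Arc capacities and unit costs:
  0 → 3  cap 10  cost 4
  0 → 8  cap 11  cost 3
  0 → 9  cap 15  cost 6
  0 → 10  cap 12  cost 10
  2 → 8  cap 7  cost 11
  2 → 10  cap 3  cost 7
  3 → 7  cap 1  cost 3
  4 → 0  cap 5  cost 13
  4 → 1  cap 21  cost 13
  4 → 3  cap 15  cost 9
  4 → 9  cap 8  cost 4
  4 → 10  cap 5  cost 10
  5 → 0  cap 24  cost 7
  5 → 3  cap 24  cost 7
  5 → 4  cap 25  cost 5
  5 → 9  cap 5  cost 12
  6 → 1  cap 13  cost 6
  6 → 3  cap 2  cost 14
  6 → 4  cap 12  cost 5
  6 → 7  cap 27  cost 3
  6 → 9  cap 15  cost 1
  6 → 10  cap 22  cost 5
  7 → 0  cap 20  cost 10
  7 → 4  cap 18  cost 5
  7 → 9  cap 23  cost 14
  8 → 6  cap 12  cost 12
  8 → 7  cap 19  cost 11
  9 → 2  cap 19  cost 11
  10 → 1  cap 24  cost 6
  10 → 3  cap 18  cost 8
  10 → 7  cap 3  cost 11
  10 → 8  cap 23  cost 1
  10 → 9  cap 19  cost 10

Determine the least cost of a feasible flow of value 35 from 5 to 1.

shortest-cost path #1: 5→4→1 push 21 @ unit cost 18 (adds 378)
shortest-cost path #2: 5→4→10→1 push 4 @ unit cost 21 (adds 84)
shortest-cost path #3: 5→0→10→1 push 10 @ unit cost 23 (adds 230)
total cost = 692

Minimum cost for 35 units: 692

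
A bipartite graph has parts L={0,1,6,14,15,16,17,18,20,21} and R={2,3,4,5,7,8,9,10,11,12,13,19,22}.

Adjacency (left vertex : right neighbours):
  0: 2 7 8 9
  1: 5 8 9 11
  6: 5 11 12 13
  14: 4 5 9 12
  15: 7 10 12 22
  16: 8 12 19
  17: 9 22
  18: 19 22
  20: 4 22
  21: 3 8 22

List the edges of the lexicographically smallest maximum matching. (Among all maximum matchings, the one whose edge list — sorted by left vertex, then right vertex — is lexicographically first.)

|M| = 10 (so the lex-smallest maximum matching has 10 edges)
process left vertices in ascending order; for each, take the smallest-labelled available neighbour that still permits 10 edges overall, or leave it unmatched if none does
lex-smallest matching: {0-2, 1-5, 6-11, 14-4, 15-7, 16-8, 17-9, 18-19, 20-22, 21-3}

Lex-smallest maximum matching: {(0,2), (1,5), (6,11), (14,4), (15,7), (16,8), (17,9), (18,19), (20,22), (21,3)}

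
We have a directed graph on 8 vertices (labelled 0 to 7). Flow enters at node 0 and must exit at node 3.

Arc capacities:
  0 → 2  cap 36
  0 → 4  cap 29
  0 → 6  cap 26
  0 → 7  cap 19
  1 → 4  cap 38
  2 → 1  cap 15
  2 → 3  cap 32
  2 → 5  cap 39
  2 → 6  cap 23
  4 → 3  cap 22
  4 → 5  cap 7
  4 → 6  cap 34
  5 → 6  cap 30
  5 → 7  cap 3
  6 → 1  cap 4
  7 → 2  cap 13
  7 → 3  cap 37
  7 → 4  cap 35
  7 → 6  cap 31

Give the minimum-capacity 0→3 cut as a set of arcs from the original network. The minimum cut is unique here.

augment #1: 0→2→3 push 32
augment #2: 0→4→3 push 22
augment #3: 0→7→3 push 19
augment #4: 0→2→5→7→3 push 3
max flow = 76; residual-reachable set from 0 gives S-side
cut edges (S→T): {(0,7), (2,3), (4,3), (5,7)} total cap 76

Min-cut arcs: {(0,7), (2,3), (4,3), (5,7)} (total capacity 76)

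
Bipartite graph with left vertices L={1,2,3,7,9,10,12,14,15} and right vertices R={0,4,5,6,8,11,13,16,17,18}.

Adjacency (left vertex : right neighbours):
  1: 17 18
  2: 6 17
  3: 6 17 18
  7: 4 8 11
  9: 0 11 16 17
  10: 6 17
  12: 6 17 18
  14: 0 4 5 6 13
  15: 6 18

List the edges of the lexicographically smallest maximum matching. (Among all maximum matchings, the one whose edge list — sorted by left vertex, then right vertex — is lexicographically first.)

|M| = 6 (so the lex-smallest maximum matching has 6 edges)
process left vertices in ascending order; for each, take the smallest-labelled available neighbour that still permits 6 edges overall, or leave it unmatched if none does
lex-smallest matching: {1-17, 2-6, 3-18, 7-4, 9-0, 14-5}

Lex-smallest maximum matching: {(1,17), (2,6), (3,18), (7,4), (9,0), (14,5)}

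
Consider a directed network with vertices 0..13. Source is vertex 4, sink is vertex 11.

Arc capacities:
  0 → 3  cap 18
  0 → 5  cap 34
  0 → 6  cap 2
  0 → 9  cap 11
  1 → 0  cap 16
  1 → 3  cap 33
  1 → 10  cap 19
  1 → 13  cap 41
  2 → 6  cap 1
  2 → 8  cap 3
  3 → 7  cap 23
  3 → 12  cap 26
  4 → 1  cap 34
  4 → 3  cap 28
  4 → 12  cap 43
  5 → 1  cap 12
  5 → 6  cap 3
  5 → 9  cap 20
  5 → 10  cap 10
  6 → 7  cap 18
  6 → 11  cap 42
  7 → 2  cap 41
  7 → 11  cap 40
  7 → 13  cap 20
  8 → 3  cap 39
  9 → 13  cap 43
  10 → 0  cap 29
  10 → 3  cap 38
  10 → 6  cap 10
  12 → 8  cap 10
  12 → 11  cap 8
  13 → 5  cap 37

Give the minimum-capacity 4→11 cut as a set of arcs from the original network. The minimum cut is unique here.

Min-cut arcs: {(0,6), (3,7), (5,6), (10,6), (12,11)} (total capacity 46)

augment #1: 4→12→11 push 8
augment #2: 4→3→7→11 push 23
augment #3: 4→1→0→6→11 push 2
augment #4: 4→1→10→6→11 push 10
augment #5: 4→1→0→5→6→11 push 3
max flow = 46; residual-reachable set from 4 gives S-side
cut edges (S→T): {(0,6), (3,7), (5,6), (10,6), (12,11)} total cap 46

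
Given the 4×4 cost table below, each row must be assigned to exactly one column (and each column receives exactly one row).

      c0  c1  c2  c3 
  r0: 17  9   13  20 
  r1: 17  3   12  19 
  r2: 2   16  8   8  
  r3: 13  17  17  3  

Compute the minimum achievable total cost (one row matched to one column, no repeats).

optimal assignment: row0→col2 (cost 13), row1→col1 (cost 3), row2→col0 (cost 2), row3→col3 (cost 3)
total = 13 + 3 + 2 + 3 = 21

Minimum assignment cost: 21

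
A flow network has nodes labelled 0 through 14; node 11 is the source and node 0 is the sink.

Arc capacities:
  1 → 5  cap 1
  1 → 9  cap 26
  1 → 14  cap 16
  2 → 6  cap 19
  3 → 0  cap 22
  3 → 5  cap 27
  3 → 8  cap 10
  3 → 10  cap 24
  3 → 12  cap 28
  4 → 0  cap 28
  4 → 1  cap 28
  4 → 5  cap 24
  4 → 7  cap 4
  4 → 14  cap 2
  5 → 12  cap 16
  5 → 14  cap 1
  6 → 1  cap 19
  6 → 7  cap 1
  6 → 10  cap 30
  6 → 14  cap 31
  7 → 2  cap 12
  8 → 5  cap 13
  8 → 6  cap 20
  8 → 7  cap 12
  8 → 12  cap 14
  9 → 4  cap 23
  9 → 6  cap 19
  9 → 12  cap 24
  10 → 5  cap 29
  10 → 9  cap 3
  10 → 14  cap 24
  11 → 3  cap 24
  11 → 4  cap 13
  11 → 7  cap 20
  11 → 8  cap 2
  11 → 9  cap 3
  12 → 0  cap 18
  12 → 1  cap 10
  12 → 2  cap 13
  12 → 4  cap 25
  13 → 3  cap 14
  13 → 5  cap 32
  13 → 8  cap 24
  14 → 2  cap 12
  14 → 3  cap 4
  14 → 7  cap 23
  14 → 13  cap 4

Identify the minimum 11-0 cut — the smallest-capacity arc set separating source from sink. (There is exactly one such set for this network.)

Min-cut arcs: {(7,2), (11,3), (11,4), (11,8), (11,9)} (total capacity 54)

augment #1: 11→3→0 push 22
augment #2: 11→4→0 push 13
augment #3: 11→3→12→0 push 2
augment #4: 11→8→12→0 push 2
augment #5: 11→9→4→0 push 3
augment #6: 11→7→2→6→1→5→12→0 push 1
augment #7: 11→7→2→6→1→9→4→0 push 11
max flow = 54; residual-reachable set from 11 gives S-side
cut edges (S→T): {(7,2), (11,3), (11,4), (11,8), (11,9)} total cap 54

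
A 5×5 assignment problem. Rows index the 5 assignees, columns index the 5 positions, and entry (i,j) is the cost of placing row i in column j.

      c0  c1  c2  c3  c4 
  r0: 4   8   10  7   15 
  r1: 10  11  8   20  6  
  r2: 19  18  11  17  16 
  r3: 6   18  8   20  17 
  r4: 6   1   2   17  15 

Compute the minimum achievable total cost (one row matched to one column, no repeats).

Minimum assignment cost: 31

optimal assignment: row0→col3 (cost 7), row1→col4 (cost 6), row2→col2 (cost 11), row3→col0 (cost 6), row4→col1 (cost 1)
total = 7 + 6 + 11 + 6 + 1 = 31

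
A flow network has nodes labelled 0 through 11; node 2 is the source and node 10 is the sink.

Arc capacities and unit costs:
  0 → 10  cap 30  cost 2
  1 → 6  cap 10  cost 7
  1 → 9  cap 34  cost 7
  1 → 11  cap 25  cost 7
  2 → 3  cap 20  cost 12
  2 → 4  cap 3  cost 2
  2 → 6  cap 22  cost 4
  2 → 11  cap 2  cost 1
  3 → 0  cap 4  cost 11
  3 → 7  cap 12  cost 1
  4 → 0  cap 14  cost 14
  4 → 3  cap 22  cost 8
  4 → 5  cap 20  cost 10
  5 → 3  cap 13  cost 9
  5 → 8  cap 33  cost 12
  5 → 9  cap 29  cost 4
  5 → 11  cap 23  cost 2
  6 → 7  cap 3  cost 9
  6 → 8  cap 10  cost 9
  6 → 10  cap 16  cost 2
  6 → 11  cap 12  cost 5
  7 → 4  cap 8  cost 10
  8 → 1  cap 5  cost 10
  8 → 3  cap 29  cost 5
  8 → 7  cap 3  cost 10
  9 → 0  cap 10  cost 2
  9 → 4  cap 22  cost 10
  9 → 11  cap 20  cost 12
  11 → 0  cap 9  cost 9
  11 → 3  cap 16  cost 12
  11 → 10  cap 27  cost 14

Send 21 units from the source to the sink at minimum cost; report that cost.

Minimum cost for 21 units: 174

shortest-cost path #1: 2→6→10 push 16 @ unit cost 6 (adds 96)
shortest-cost path #2: 2→11→0→10 push 2 @ unit cost 12 (adds 24)
shortest-cost path #3: 2→4→0→10 push 3 @ unit cost 18 (adds 54)
total cost = 174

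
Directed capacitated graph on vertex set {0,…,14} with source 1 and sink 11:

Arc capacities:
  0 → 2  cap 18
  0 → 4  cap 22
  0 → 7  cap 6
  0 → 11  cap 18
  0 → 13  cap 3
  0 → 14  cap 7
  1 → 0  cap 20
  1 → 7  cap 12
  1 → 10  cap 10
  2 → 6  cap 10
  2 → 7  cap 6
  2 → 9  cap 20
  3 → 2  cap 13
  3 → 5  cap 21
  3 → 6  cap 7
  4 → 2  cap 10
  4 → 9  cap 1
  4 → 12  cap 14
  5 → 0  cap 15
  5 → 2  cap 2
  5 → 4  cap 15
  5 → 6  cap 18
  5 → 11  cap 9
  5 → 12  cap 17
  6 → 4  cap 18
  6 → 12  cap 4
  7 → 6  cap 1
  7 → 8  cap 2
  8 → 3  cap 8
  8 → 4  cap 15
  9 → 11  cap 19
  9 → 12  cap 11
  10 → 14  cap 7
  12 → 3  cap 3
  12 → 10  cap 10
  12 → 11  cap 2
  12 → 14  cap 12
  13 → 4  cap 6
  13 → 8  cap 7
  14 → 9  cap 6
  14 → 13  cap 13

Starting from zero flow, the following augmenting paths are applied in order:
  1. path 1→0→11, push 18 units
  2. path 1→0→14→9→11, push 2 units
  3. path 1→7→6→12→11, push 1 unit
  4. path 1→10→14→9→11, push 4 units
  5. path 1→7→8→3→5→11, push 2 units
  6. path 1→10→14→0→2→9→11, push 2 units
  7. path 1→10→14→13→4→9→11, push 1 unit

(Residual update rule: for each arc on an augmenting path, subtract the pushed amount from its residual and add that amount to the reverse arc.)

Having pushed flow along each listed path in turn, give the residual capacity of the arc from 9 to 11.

Residual capacity of (9,11): 10

after path 1 (1→0→11, push 18): res(9,11)=19
after path 2 (1→0→14→9→11, push 2): res(9,11)=17
after path 3 (1→7→6→12→11, push 1): res(9,11)=17
after path 4 (1→10→14→9→11, push 4): res(9,11)=13
after path 5 (1→7→8→3→5→11, push 2): res(9,11)=13
after path 6 (1→10→14→0→2→9→11, push 2): res(9,11)=11
after path 7 (1→10→14→13→4→9→11, push 1): res(9,11)=10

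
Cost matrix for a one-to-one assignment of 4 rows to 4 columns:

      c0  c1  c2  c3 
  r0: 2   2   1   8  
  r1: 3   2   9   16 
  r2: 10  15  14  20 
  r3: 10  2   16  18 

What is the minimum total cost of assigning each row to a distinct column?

optimal assignment: row0→col2 (cost 1), row1→col0 (cost 3), row2→col3 (cost 20), row3→col1 (cost 2)
total = 1 + 3 + 20 + 2 = 26

Minimum assignment cost: 26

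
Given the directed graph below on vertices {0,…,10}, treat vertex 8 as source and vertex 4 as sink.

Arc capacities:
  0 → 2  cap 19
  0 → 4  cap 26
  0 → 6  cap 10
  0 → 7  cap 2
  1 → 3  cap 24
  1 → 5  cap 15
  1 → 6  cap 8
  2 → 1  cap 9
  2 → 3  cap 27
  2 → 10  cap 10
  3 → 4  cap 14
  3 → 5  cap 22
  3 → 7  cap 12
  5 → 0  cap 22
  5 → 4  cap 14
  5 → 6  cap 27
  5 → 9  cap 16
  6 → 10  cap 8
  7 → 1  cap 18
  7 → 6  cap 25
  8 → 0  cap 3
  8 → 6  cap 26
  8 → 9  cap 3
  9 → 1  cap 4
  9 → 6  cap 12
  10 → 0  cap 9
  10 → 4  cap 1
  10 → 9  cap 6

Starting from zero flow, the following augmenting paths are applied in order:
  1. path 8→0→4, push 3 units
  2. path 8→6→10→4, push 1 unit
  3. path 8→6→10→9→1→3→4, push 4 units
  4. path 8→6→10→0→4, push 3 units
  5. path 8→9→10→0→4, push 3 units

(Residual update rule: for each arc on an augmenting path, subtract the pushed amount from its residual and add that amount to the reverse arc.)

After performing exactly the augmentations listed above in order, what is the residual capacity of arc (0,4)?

Residual capacity of (0,4): 17

after path 1 (8→0→4, push 3): res(0,4)=23
after path 2 (8→6→10→4, push 1): res(0,4)=23
after path 3 (8→6→10→9→1→3→4, push 4): res(0,4)=23
after path 4 (8→6→10→0→4, push 3): res(0,4)=20
after path 5 (8→9→10→0→4, push 3): res(0,4)=17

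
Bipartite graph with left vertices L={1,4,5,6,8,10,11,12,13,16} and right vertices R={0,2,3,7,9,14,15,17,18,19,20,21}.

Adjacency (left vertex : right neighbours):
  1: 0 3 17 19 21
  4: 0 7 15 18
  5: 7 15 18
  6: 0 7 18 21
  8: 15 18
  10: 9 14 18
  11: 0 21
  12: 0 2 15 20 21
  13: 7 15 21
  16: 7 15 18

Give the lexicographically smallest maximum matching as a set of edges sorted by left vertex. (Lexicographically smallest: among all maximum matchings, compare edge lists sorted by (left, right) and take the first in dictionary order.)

|M| = 8 (so the lex-smallest maximum matching has 8 edges)
process left vertices in ascending order; for each, take the smallest-labelled available neighbour that still permits 8 edges overall, or leave it unmatched if none does
lex-smallest matching: {1-3, 4-0, 5-7, 6-18, 8-15, 10-9, 11-21, 12-2}

Lex-smallest maximum matching: {(1,3), (4,0), (5,7), (6,18), (8,15), (10,9), (11,21), (12,2)}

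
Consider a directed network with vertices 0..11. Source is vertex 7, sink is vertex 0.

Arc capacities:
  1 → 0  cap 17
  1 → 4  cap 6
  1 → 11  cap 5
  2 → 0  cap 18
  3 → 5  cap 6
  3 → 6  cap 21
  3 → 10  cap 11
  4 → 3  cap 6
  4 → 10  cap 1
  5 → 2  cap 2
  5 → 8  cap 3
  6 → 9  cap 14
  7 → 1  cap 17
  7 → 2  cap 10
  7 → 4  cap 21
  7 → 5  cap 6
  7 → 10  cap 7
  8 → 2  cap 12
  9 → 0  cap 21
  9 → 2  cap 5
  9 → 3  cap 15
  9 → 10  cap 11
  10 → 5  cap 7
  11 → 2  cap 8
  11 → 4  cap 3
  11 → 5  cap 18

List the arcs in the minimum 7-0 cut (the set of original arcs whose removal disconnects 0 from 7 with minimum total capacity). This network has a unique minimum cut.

Min-cut arcs: {(4,3), (5,2), (5,8), (7,1), (7,2)} (total capacity 38)

augment #1: 7→1→0 push 17
augment #2: 7→2→0 push 10
augment #3: 7→5→2→0 push 2
augment #4: 7→5→8→2→0 push 3
augment #5: 7→4→3→6→9→0 push 6
max flow = 38; residual-reachable set from 7 gives S-side
cut edges (S→T): {(4,3), (5,2), (5,8), (7,1), (7,2)} total cap 38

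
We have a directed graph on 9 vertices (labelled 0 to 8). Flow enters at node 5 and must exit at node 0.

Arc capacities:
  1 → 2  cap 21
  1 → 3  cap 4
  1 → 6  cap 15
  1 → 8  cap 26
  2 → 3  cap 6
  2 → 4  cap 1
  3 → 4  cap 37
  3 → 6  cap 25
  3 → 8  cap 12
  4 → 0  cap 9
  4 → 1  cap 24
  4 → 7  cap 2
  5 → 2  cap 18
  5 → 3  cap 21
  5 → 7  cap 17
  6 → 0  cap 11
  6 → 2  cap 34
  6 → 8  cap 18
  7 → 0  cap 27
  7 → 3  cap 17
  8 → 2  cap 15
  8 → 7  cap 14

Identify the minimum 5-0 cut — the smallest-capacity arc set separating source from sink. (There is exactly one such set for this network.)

augment #1: 5→7→0 push 17
augment #2: 5→2→4→0 push 1
augment #3: 5→3→4→0 push 8
augment #4: 5→3→6→0 push 11
augment #5: 5→3→4→7→0 push 2
augment #6: 5→2→3→8→7→0 push 6
max flow = 45; residual-reachable set from 5 gives S-side
cut edges (S→T): {(2,3), (2,4), (5,3), (5,7)} total cap 45

Min-cut arcs: {(2,3), (2,4), (5,3), (5,7)} (total capacity 45)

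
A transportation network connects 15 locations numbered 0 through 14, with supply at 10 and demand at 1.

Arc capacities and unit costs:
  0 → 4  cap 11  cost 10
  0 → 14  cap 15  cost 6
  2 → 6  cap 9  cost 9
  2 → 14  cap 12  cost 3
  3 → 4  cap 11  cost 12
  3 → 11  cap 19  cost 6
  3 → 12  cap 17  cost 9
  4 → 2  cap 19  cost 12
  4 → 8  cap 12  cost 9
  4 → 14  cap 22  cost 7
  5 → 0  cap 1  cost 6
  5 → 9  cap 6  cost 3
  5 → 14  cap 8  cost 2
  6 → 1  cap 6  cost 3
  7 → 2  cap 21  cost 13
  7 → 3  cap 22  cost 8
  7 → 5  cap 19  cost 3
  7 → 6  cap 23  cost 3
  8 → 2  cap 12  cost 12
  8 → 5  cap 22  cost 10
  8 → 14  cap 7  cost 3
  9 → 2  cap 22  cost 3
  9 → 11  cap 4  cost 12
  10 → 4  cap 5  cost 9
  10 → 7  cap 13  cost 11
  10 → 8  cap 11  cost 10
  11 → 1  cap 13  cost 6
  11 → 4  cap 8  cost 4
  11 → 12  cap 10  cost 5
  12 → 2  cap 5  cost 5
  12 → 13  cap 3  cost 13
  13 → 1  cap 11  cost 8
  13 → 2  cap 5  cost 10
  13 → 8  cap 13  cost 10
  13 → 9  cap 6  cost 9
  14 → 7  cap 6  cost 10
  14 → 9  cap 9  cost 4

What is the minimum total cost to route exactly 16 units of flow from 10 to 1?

Minimum cost for 16 units: 424

shortest-cost path #1: 10→7→6→1 push 6 @ unit cost 17 (adds 102)
shortest-cost path #2: 10→7→3→11→1 push 7 @ unit cost 31 (adds 217)
shortest-cost path #3: 10→8→14→9→11→1 push 3 @ unit cost 35 (adds 105)
total cost = 424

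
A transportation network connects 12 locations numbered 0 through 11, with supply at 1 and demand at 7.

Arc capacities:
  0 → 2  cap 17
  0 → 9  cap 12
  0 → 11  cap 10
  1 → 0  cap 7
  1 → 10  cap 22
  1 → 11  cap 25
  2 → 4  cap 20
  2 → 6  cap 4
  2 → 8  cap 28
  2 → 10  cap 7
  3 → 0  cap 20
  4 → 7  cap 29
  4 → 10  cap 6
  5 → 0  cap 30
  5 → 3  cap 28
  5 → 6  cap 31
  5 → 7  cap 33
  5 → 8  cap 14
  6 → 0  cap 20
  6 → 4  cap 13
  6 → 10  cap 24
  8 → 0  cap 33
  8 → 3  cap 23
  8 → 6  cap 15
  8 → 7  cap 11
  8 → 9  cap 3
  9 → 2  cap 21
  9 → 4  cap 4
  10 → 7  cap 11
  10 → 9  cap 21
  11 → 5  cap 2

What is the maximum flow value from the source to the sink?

augment #1: 1→10→7 bottleneck 11, total now 11
augment #2: 1→11→5→7 bottleneck 2, total now 13
augment #3: 1→0→2→4→7 bottleneck 7, total now 20
augment #4: 1→10→9→4→7 bottleneck 4, total now 24
augment #5: 1→10→9→2→4→7 bottleneck 7, total now 31

Maximum flow value: 31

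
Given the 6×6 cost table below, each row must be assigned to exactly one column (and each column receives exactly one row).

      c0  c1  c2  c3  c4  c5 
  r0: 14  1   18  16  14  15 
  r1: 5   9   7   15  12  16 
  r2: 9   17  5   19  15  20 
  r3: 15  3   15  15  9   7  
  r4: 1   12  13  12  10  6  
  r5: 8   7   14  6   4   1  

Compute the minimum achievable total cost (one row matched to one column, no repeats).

Minimum assignment cost: 32

one of 3 optimal assignments: row0→col1 (cost 1), row1→col0 (cost 5), row2→col2 (cost 5), row3→col4 (cost 9), row4→col5 (cost 6), row5→col3 (cost 6)
total = 1 + 5 + 5 + 9 + 6 + 6 = 32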